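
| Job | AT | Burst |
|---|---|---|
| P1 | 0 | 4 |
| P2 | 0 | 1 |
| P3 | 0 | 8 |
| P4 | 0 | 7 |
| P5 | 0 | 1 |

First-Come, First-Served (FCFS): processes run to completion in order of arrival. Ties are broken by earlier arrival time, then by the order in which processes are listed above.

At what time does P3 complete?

Gantt: | P1 0-4 | P2 4-5 | P3 5-13 | P4 13-20 | P5 20-21 |
Completion: P1=4  P2=5  P3=13  P4=20  P5=21

13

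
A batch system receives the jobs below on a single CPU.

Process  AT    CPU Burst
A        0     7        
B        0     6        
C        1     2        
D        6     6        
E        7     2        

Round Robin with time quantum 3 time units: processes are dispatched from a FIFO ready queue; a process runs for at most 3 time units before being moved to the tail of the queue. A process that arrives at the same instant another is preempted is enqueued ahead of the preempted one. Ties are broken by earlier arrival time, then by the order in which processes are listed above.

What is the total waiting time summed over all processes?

Gantt: | A 0-3 | B 3-6 | C 6-8 | A 8-11 | D 11-14 | B 14-17 | E 17-19 | A 19-20 | D 20-23 |
Completion: A=20  B=17  C=8  D=23  E=19
Turnaround (C−A): A=20  B=17  C=7  D=17  E=12
Waiting = turnaround − burst: A=13, B=11, C=5, D=11, E=10
Total waiting = 13 + 11 + 5 + 11 + 10 = 50

50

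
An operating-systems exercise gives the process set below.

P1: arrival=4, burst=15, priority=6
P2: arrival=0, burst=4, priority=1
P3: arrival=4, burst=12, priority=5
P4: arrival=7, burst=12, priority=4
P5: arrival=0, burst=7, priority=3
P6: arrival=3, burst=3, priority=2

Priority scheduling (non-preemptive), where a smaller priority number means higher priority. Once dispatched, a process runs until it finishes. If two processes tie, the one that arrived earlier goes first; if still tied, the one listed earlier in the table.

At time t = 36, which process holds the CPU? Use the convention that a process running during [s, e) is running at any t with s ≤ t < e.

Timeline: | P2 0-4 | P6 4-7 | P5 7-14 | P4 14-26 | P3 26-38 | P1 38-53 |
Completion: P1=53  P2=4  P3=38  P4=26  P5=14  P6=7

P3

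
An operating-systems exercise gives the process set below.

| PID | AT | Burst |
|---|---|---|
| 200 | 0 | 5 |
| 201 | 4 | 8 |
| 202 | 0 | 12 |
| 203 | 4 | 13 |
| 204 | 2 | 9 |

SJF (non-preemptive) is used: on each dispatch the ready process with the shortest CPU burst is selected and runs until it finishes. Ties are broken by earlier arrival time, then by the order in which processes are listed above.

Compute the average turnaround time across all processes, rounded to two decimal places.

Timeline: | 200 0-5 | 201 5-13 | 204 13-22 | 202 22-34 | 203 34-47 |
Completion: 200=5  201=13  202=34  203=47  204=22
Turnaround times: 200=5, 201=9, 202=34, 203=43, 204=20
Average turnaround = (5+9+34+43+20) / 5 = 111/5 = 22.20

22.20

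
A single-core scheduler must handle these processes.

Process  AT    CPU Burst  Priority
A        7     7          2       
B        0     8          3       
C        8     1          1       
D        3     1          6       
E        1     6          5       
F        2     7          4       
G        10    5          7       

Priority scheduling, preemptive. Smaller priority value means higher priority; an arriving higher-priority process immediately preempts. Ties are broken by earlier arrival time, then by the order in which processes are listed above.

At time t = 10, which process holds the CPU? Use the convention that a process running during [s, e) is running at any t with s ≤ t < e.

Gantt: | B 0-7 | A 7-8 | C 8-9 | A 9-15 | B 15-16 | F 16-23 | E 23-29 | D 29-30 | G 30-35 |
Completion: A=15  B=16  C=9  D=30  E=29  F=23  G=35

A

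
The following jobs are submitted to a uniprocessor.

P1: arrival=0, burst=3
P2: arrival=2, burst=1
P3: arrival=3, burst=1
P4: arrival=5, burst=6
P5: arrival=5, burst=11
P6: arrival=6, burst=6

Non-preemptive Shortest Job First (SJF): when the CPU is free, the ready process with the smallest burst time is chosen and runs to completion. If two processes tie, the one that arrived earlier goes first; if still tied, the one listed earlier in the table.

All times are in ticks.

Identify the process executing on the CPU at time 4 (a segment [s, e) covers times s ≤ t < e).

P3

Timeline: | P1 0-3 | P2 3-4 | P3 4-5 | P4 5-11 | P6 11-17 | P5 17-28 |
Completion: P1=3  P2=4  P3=5  P4=11  P5=28  P6=17
Turnaround (C−A): P1=3  P2=2  P3=2  P4=6  P5=23  P6=11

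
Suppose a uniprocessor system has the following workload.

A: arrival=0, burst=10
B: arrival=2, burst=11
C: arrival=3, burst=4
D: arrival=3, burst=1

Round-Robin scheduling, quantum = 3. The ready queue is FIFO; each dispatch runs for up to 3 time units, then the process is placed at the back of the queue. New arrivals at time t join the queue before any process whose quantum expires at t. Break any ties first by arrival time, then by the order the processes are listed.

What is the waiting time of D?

6

Schedule: | A 0-3 | B 3-6 | C 6-9 | D 9-10 | A 10-13 | B 13-16 | C 16-17 | A 17-20 | B 20-23 | A 23-24 | B 24-26 |
Completion: A=24  B=26  C=17  D=10
Turnaround (C−A): A=24  B=24  C=14  D=7
Waiting(D) = turnaround − burst = 7 − 1 = 6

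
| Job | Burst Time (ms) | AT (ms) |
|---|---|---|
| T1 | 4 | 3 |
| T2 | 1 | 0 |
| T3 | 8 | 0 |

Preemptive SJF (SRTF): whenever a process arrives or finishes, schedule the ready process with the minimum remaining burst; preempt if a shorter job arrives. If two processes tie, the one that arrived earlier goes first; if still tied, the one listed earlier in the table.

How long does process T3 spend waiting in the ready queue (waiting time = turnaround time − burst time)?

Gantt: | T2 0-1 | T3 1-3 | T1 3-7 | T3 7-13 |
Completion: T1=7  T2=1  T3=13
Waiting(T3) = turnaround − burst = 13 − 8 = 5

5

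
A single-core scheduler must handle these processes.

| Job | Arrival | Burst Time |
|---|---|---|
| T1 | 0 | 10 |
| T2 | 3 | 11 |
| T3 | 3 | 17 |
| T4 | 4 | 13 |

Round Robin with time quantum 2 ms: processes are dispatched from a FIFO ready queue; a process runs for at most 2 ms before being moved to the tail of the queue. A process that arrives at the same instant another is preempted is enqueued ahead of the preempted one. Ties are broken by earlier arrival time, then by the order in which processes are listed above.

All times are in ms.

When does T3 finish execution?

Gantt: | T1 0-4 | T2 4-6 | T3 6-8 | T4 8-10 | T1 10-12 | T2 12-14 | T3 14-16 | T4 16-18 | T1 18-20 | T2 20-22 | T3 22-24 | T4 24-26 | T1 26-28 | T2 28-30 | T3 30-32 | T4 32-34 | T2 34-36 | T3 36-38 | T4 38-40 | T2 40-41 | T3 41-43 | T4 43-45 | T3 45-47 | T4 47-48 | T3 48-51 |
Completion: T1=28  T2=41  T3=51  T4=48
Turnaround (C−A): T1=28  T2=38  T3=48  T4=44

51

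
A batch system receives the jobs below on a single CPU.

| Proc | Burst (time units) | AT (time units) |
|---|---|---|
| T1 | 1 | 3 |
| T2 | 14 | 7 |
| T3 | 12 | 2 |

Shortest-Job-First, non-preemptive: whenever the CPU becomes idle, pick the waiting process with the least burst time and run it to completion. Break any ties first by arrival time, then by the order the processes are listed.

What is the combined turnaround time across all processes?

Gantt: | idle 0-2 | T3 2-14 | T1 14-15 | T2 15-29 |
Completion: T1=15  T2=29  T3=14
Turnaround (C−A): T1=12  T2=22  T3=12
Turnaround = completion − arrival: T1=12, T2=22, T3=12
Total turnaround = 12 + 22 + 12 = 46

46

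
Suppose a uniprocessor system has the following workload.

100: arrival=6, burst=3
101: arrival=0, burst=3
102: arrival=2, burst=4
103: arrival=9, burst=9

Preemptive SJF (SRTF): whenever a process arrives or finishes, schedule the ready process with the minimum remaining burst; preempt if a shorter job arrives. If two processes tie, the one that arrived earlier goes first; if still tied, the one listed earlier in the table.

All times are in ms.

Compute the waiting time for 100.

1

Timeline: | 101 0-3 | 102 3-7 | 100 7-10 | 103 10-19 |
Completion: 100=10  101=3  102=7  103=19
Turnaround (C−A): 100=4  101=3  102=5  103=10
Waiting(100) = turnaround − burst = 4 − 3 = 1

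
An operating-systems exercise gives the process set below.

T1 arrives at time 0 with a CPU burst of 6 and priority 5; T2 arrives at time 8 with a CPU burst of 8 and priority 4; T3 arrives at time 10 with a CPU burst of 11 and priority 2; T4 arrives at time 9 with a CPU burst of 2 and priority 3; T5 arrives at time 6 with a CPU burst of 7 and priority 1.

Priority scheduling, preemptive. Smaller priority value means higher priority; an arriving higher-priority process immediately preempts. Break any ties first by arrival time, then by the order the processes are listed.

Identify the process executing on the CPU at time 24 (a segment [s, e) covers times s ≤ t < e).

Gantt: | T1 0-6 | T5 6-13 | T3 13-24 | T4 24-26 | T2 26-34 |
Completion: T1=6  T2=34  T3=24  T4=26  T5=13

T4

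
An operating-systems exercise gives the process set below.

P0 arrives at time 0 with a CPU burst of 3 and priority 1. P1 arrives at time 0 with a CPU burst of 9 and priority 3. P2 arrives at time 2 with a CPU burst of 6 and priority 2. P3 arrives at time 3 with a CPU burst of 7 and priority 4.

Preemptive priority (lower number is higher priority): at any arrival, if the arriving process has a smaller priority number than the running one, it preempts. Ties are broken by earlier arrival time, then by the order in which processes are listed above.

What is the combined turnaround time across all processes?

Schedule: | P0 0-3 | P2 3-9 | P1 9-18 | P3 18-25 |
Completion: P0=3  P1=18  P2=9  P3=25
Turnaround = completion − arrival: P0=3, P1=18, P2=7, P3=22
Total turnaround = 3 + 18 + 7 + 22 = 50

50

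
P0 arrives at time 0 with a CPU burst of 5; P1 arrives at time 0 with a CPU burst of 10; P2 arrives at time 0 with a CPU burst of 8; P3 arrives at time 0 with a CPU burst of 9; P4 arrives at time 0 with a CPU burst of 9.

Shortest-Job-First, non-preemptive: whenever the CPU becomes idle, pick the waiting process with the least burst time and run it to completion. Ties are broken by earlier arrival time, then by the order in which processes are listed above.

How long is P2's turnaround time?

Gantt: | P0 0-5 | P2 5-13 | P3 13-22 | P4 22-31 | P1 31-41 |
Completion: P0=5  P1=41  P2=13  P3=22  P4=31
Turnaround (C−A): P0=5  P1=41  P2=13  P3=22  P4=31
Turnaround(P2) = completion − arrival = 13 − 0 = 13

13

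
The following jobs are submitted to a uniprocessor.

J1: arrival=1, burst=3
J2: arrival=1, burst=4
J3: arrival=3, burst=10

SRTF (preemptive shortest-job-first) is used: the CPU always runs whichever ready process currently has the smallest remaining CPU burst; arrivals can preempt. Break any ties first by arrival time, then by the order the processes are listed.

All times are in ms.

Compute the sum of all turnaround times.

25

Gantt: | idle 0-1 | J1 1-4 | J2 4-8 | J3 8-18 |
Completion: J1=4  J2=8  J3=18
Turnaround (C−A): J1=3  J2=7  J3=15
Turnaround = completion − arrival: J1=3, J2=7, J3=15
Total turnaround = 3 + 7 + 15 = 25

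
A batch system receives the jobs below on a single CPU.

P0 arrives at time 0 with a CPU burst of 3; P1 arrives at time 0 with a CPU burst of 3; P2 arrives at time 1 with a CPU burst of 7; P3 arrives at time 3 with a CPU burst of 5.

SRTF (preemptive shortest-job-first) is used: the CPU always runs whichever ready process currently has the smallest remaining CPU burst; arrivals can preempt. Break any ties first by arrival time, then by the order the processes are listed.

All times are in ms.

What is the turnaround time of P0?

Gantt: | P0 0-3 | P1 3-6 | P3 6-11 | P2 11-18 |
Completion: P0=3  P1=6  P2=18  P3=11
Turnaround(P0) = completion − arrival = 3 − 0 = 3

3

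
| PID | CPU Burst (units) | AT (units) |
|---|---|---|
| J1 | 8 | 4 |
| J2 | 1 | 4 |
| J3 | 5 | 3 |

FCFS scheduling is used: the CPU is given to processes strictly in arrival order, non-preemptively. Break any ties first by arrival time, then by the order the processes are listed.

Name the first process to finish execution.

Schedule: | idle 0-3 | J3 3-8 | J1 8-16 | J2 16-17 |
Completion: J1=16  J2=17  J3=8
Turnaround (C−A): J1=12  J2=13  J3=5
Finish order: J3 → J1 → J2

J3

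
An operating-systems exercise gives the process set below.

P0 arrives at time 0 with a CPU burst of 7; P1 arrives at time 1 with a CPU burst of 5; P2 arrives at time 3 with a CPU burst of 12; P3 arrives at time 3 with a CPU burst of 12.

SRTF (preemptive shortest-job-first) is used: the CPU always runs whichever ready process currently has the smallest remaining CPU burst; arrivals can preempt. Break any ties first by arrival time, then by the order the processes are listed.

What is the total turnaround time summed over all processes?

Gantt: | P0 0-1 | P1 1-6 | P0 6-12 | P2 12-24 | P3 24-36 |
Completion: P0=12  P1=6  P2=24  P3=36
Turnaround (C−A): P0=12  P1=5  P2=21  P3=33
Turnaround = completion − arrival: P0=12, P1=5, P2=21, P3=33
Total turnaround = 12 + 5 + 21 + 33 = 71

71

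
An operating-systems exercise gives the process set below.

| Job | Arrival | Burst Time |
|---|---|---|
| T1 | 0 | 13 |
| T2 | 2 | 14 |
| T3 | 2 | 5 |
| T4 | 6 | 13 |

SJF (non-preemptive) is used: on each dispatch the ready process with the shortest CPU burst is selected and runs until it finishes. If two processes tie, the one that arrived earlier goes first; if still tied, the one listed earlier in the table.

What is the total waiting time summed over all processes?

Gantt: | T1 0-13 | T3 13-18 | T4 18-31 | T2 31-45 |
Completion: T1=13  T2=45  T3=18  T4=31
Turnaround (C−A): T1=13  T2=43  T3=16  T4=25
Waiting = turnaround − burst: T1=0, T2=29, T3=11, T4=12
Total waiting = 0 + 29 + 11 + 12 = 52

52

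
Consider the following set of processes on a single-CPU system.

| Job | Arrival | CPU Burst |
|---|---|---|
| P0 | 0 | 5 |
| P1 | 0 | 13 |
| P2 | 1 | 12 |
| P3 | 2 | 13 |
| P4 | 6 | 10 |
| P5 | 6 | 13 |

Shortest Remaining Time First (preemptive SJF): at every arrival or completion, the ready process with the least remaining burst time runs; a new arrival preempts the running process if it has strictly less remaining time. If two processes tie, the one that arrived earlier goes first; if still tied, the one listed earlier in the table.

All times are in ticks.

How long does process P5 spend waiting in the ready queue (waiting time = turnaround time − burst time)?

47

Schedule: | P0 0-5 | P2 5-6 | P4 6-16 | P2 16-27 | P1 27-40 | P3 40-53 | P5 53-66 |
Completion: P0=5  P1=40  P2=27  P3=53  P4=16  P5=66
Turnaround (C−A): P0=5  P1=40  P2=26  P3=51  P4=10  P5=60
Waiting(P5) = turnaround − burst = 60 − 13 = 47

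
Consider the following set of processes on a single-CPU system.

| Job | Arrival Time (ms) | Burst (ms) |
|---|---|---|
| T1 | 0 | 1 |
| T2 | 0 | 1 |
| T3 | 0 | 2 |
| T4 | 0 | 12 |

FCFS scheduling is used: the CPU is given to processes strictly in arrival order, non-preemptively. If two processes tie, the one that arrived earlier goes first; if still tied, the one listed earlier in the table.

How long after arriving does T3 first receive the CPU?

2

Timeline: | T1 0-1 | T2 1-2 | T3 2-4 | T4 4-16 |
Completion: T1=1  T2=2  T3=4  T4=16
Turnaround (C−A): T1=1  T2=2  T3=4  T4=16
Response(T3) = first start − arrival = 2 − 0 = 2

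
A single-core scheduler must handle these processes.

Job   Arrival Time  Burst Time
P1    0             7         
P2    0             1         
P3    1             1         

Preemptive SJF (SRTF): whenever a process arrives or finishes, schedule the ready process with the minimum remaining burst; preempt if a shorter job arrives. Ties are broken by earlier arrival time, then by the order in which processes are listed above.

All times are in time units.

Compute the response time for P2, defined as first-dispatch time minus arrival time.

0

Schedule: | P2 0-1 | P3 1-2 | P1 2-9 |
Completion: P1=9  P2=1  P3=2
Turnaround (C−A): P1=9  P2=1  P3=1
Response(P2) = first start − arrival = 0 − 0 = 0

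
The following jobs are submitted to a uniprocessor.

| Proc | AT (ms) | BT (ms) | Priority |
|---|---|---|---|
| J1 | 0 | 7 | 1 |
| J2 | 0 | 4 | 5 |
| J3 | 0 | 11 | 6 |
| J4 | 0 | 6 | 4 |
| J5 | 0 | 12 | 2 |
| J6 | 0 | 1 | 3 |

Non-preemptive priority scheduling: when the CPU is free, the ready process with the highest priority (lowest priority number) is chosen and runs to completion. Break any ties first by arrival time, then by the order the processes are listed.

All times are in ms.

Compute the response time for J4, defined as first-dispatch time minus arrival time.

20

Gantt: | J1 0-7 | J5 7-19 | J6 19-20 | J4 20-26 | J2 26-30 | J3 30-41 |
Completion: J1=7  J2=30  J3=41  J4=26  J5=19  J6=20
Response(J4) = first start − arrival = 20 − 0 = 20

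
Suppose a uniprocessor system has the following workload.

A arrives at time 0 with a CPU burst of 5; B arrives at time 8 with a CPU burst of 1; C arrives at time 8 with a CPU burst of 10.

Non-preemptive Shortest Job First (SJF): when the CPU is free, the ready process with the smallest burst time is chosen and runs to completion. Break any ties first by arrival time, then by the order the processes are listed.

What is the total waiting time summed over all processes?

Timeline: | A 0-5 | idle 5-8 | B 8-9 | C 9-19 |
Completion: A=5  B=9  C=19
Waiting = turnaround − burst: A=0, B=0, C=1
Total waiting = 0 + 0 + 1 = 1

1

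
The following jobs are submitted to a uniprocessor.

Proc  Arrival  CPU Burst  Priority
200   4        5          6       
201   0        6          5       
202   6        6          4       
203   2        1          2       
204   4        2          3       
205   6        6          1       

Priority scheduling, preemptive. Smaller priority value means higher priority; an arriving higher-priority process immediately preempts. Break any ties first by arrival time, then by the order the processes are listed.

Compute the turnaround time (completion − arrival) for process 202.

Timeline: | 201 0-2 | 203 2-3 | 201 3-4 | 204 4-6 | 205 6-12 | 202 12-18 | 201 18-21 | 200 21-26 |
Completion: 200=26  201=21  202=18  203=3  204=6  205=12
Turnaround (C−A): 200=22  201=21  202=12  203=1  204=2  205=6
Turnaround(202) = completion − arrival = 18 − 6 = 12

12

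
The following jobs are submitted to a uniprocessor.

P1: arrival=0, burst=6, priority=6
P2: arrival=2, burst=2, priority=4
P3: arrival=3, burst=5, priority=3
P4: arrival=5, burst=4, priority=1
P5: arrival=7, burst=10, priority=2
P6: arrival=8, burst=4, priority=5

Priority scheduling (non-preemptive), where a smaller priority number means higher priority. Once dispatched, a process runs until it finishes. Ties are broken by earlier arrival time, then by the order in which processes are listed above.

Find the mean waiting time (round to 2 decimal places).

Schedule: | P1 0-6 | P4 6-10 | P5 10-20 | P3 20-25 | P2 25-27 | P6 27-31 |
Completion: P1=6  P2=27  P3=25  P4=10  P5=20  P6=31
Turnaround (C−A): P1=6  P2=25  P3=22  P4=5  P5=13  P6=23
Waiting times: P1=0, P2=23, P3=17, P4=1, P5=3, P6=19
Average waiting = (0+23+17+1+3+19) / 6 = 63/6 = 10.50

10.50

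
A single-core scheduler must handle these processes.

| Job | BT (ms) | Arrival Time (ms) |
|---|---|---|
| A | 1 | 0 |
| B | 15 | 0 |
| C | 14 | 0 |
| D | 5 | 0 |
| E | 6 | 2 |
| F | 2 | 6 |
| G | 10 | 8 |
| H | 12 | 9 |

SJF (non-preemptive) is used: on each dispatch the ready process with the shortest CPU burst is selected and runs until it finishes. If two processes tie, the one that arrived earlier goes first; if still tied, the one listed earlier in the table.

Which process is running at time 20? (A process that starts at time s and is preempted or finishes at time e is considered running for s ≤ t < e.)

Timeline: | A 0-1 | D 1-6 | F 6-8 | E 8-14 | G 14-24 | H 24-36 | C 36-50 | B 50-65 |
Completion: A=1  B=65  C=50  D=6  E=14  F=8  G=24  H=36

G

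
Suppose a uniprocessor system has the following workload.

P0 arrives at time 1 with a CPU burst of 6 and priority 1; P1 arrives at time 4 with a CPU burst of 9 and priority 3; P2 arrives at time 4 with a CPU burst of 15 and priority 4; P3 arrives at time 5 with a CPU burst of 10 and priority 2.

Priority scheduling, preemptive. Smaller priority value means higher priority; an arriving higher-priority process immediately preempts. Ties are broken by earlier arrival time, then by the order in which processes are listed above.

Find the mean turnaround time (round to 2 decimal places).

Schedule: | idle 0-1 | P0 1-7 | P3 7-17 | P1 17-26 | P2 26-41 |
Completion: P0=7  P1=26  P2=41  P3=17
Turnaround times: P0=6, P1=22, P2=37, P3=12
Average turnaround = (6+22+37+12) / 4 = 77/4 = 19.25

19.25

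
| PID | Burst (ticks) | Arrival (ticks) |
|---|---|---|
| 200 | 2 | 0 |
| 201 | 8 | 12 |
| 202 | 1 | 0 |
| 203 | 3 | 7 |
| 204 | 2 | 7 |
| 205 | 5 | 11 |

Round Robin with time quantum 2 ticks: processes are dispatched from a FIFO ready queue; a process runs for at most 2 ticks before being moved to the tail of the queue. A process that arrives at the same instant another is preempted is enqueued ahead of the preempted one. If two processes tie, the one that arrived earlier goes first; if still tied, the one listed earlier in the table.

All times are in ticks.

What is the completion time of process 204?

Timeline: | 200 0-2 | 202 2-3 | idle 3-7 | 203 7-9 | 204 9-11 | 203 11-12 | 205 12-14 | 201 14-16 | 205 16-18 | 201 18-20 | 205 20-21 | 201 21-25 |
Completion: 200=2  201=25  202=3  203=12  204=11  205=21

11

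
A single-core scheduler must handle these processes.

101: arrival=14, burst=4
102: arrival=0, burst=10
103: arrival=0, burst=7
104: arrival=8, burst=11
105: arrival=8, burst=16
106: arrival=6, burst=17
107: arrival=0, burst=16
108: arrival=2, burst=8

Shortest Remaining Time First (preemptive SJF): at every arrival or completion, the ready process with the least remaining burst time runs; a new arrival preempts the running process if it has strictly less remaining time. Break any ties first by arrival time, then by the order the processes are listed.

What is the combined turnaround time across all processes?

289

Timeline: | 103 0-7 | 108 7-15 | 101 15-19 | 102 19-29 | 104 29-40 | 107 40-56 | 105 56-72 | 106 72-89 |
Completion: 101=19  102=29  103=7  104=40  105=72  106=89  107=56  108=15
Turnaround = completion − arrival: 101=5, 102=29, 103=7, 104=32, 105=64, 106=83, 107=56, 108=13
Total turnaround = 5 + 29 + 7 + 32 + 64 + 83 + 56 + 13 = 289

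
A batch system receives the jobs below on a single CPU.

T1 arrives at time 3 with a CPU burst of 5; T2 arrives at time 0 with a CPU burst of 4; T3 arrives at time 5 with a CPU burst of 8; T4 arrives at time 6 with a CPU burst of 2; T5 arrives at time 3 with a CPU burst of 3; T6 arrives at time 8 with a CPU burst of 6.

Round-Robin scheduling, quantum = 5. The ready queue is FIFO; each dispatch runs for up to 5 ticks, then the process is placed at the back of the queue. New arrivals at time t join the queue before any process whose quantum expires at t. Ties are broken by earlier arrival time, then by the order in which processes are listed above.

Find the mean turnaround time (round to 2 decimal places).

Schedule: | T2 0-4 | T1 4-9 | T5 9-12 | T3 12-17 | T4 17-19 | T6 19-24 | T3 24-27 | T6 27-28 |
Completion: T1=9  T2=4  T3=27  T4=19  T5=12  T6=28
Turnaround times: T1=6, T2=4, T3=22, T4=13, T5=9, T6=20
Average turnaround = (6+4+22+13+9+20) / 6 = 74/6 = 12.33

12.33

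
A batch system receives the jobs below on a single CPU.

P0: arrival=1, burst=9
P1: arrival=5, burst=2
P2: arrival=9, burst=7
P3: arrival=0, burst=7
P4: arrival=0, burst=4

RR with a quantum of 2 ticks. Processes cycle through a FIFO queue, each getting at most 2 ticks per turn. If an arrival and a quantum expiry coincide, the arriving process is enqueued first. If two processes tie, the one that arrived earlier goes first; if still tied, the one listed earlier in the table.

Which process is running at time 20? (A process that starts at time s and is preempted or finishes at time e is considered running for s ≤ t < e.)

P3

Gantt: | P3 0-2 | P4 2-4 | P0 4-6 | P3 6-8 | P4 8-10 | P1 10-12 | P0 12-14 | P3 14-16 | P2 16-18 | P0 18-20 | P3 20-21 | P2 21-23 | P0 23-25 | P2 25-27 | P0 27-28 | P2 28-29 |
Completion: P0=28  P1=12  P2=29  P3=21  P4=10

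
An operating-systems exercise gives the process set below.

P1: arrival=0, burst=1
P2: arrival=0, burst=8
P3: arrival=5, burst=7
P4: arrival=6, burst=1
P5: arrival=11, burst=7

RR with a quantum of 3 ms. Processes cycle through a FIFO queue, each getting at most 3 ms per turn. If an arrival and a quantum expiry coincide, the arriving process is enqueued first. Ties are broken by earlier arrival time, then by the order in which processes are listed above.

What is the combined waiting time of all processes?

Schedule: | P1 0-1 | P2 1-7 | P3 7-10 | P4 10-11 | P2 11-13 | P3 13-16 | P5 16-19 | P3 19-20 | P5 20-24 |
Completion: P1=1  P2=13  P3=20  P4=11  P5=24
Turnaround (C−A): P1=1  P2=13  P3=15  P4=5  P5=13
Waiting = turnaround − burst: P1=0, P2=5, P3=8, P4=4, P5=6
Total waiting = 0 + 5 + 8 + 4 + 6 = 23

23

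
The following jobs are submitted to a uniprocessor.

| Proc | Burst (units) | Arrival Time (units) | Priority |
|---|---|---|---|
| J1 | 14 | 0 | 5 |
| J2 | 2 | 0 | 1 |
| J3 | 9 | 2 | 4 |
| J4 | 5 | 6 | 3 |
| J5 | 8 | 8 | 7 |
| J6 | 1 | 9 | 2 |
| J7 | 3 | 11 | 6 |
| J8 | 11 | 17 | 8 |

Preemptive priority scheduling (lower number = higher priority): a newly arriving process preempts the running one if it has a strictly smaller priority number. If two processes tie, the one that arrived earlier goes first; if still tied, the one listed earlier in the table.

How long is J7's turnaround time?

Schedule: | J2 0-2 | J3 2-6 | J4 6-9 | J6 9-10 | J4 10-12 | J3 12-17 | J1 17-31 | J7 31-34 | J5 34-42 | J8 42-53 |
Completion: J1=31  J2=2  J3=17  J4=12  J5=42  J6=10  J7=34  J8=53
Turnaround(J7) = completion − arrival = 34 − 11 = 23

23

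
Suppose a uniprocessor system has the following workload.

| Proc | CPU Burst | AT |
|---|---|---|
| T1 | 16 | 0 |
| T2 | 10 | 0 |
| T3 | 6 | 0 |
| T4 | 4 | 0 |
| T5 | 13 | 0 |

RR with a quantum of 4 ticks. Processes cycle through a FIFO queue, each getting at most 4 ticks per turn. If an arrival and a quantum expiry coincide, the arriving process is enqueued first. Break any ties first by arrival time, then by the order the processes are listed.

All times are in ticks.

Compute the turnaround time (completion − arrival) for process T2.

40

Timeline: | T1 0-4 | T2 4-8 | T3 8-12 | T4 12-16 | T5 16-20 | T1 20-24 | T2 24-28 | T3 28-30 | T5 30-34 | T1 34-38 | T2 38-40 | T5 40-44 | T1 44-48 | T5 48-49 |
Completion: T1=48  T2=40  T3=30  T4=16  T5=49
Turnaround (C−A): T1=48  T2=40  T3=30  T4=16  T5=49
Turnaround(T2) = completion − arrival = 40 − 0 = 40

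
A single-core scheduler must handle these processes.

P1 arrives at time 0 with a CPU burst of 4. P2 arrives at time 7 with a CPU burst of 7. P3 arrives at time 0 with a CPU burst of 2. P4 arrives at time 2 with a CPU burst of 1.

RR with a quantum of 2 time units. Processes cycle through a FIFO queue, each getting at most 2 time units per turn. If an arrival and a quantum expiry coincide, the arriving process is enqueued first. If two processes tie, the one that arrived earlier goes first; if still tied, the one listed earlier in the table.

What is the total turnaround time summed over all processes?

Schedule: | P1 0-2 | P3 2-4 | P4 4-5 | P1 5-7 | P2 7-14 |
Completion: P1=7  P2=14  P3=4  P4=5
Turnaround = completion − arrival: P1=7, P2=7, P3=4, P4=3
Total turnaround = 7 + 7 + 4 + 3 = 21

21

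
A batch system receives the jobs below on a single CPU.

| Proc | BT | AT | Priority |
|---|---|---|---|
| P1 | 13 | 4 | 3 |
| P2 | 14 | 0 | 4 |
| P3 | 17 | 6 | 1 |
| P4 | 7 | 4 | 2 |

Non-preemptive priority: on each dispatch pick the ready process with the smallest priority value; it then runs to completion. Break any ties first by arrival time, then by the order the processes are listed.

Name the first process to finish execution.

P2

Schedule: | P2 0-14 | P3 14-31 | P4 31-38 | P1 38-51 |
Completion: P1=51  P2=14  P3=31  P4=38
Turnaround (C−A): P1=47  P2=14  P3=25  P4=34
Finish order: P2 → P3 → P4 → P1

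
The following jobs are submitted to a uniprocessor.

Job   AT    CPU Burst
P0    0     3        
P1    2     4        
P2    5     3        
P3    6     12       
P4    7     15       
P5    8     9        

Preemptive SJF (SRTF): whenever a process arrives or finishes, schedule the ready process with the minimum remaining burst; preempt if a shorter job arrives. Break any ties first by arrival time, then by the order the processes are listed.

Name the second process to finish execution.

Gantt: | P0 0-3 | P1 3-7 | P2 7-10 | P5 10-19 | P3 19-31 | P4 31-46 |
Completion: P0=3  P1=7  P2=10  P3=31  P4=46  P5=19
Turnaround (C−A): P0=3  P1=5  P2=5  P3=25  P4=39  P5=11
Finish order: P0 → P1 → P2 → P5 → P3 → P4

P1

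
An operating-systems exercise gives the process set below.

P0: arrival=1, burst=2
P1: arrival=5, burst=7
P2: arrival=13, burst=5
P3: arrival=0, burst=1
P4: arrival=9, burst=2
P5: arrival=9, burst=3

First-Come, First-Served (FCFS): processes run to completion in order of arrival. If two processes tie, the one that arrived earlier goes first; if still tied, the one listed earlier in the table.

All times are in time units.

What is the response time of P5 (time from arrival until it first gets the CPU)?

5

Timeline: | P3 0-1 | P0 1-3 | idle 3-5 | P1 5-12 | P4 12-14 | P5 14-17 | P2 17-22 |
Completion: P0=3  P1=12  P2=22  P3=1  P4=14  P5=17
Turnaround (C−A): P0=2  P1=7  P2=9  P3=1  P4=5  P5=8
Response(P5) = first start − arrival = 14 − 9 = 5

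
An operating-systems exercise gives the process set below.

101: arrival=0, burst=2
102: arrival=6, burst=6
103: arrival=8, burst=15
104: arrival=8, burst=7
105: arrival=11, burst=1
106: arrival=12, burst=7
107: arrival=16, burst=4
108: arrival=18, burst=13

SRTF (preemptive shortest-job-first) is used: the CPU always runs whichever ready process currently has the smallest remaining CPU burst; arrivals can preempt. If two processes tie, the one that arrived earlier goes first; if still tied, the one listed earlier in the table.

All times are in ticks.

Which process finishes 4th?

Schedule: | 101 0-2 | idle 2-6 | 102 6-12 | 105 12-13 | 104 13-20 | 107 20-24 | 106 24-31 | 108 31-44 | 103 44-59 |
Completion: 101=2  102=12  103=59  104=20  105=13  106=31  107=24  108=44
Finish order: 101 → 102 → 105 → 104 → 107 → 106 → 108 → 103

104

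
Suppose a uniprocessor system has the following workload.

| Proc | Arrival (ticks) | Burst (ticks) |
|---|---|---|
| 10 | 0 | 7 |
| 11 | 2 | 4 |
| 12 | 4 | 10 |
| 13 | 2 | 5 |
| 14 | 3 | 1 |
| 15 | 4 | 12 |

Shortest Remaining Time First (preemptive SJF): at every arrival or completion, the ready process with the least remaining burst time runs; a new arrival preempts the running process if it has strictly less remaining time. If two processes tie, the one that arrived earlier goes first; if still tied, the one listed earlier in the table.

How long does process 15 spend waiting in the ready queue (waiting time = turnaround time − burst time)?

Gantt: | 10 0-2 | 11 2-3 | 14 3-4 | 11 4-7 | 10 7-12 | 13 12-17 | 12 17-27 | 15 27-39 |
Completion: 10=12  11=7  12=27  13=17  14=4  15=39
Turnaround (C−A): 10=12  11=5  12=23  13=15  14=1  15=35
Waiting(15) = turnaround − burst = 35 − 12 = 23

23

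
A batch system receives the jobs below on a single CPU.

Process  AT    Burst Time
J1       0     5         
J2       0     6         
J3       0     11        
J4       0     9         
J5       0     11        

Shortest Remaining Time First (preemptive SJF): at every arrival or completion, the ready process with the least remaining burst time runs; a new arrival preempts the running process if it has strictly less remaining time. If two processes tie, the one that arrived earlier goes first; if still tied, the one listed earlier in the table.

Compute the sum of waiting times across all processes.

Timeline: | J1 0-5 | J2 5-11 | J4 11-20 | J3 20-31 | J5 31-42 |
Completion: J1=5  J2=11  J3=31  J4=20  J5=42
Turnaround (C−A): J1=5  J2=11  J3=31  J4=20  J5=42
Waiting = turnaround − burst: J1=0, J2=5, J3=20, J4=11, J5=31
Total waiting = 0 + 5 + 20 + 11 + 31 = 67

67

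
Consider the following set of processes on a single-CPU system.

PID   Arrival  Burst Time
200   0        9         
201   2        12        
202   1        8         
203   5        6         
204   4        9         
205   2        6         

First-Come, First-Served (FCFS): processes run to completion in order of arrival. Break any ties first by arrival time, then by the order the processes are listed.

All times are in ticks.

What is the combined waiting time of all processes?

120

Schedule: | 200 0-9 | 202 9-17 | 201 17-29 | 205 29-35 | 204 35-44 | 203 44-50 |
Completion: 200=9  201=29  202=17  203=50  204=44  205=35
Turnaround (C−A): 200=9  201=27  202=16  203=45  204=40  205=33
Waiting = turnaround − burst: 200=0, 201=15, 202=8, 203=39, 204=31, 205=27
Total waiting = 0 + 15 + 8 + 39 + 31 + 27 = 120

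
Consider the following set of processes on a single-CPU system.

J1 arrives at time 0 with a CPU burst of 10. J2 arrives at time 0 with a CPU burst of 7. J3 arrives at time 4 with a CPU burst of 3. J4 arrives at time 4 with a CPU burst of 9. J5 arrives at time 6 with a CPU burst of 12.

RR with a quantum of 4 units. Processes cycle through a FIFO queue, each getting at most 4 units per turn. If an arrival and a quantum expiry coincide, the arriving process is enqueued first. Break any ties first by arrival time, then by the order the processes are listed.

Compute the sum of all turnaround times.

133

Schedule: | J1 0-4 | J2 4-8 | J3 8-11 | J4 11-15 | J1 15-19 | J5 19-23 | J2 23-26 | J4 26-30 | J1 30-32 | J5 32-36 | J4 36-37 | J5 37-41 |
Completion: J1=32  J2=26  J3=11  J4=37  J5=41
Turnaround (C−A): J1=32  J2=26  J3=7  J4=33  J5=35
Turnaround = completion − arrival: J1=32, J2=26, J3=7, J4=33, J5=35
Total turnaround = 32 + 26 + 7 + 33 + 35 = 133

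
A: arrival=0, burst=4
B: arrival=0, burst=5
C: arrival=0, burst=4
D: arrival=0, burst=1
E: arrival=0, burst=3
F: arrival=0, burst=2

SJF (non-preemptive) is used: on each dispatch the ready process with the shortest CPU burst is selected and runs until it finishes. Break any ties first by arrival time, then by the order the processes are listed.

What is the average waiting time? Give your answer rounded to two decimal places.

5.67

Gantt: | D 0-1 | F 1-3 | E 3-6 | A 6-10 | C 10-14 | B 14-19 |
Completion: A=10  B=19  C=14  D=1  E=6  F=3
Turnaround (C−A): A=10  B=19  C=14  D=1  E=6  F=3
Waiting times: A=6, B=14, C=10, D=0, E=3, F=1
Average waiting = (6+14+10+0+3+1) / 6 = 34/6 = 5.67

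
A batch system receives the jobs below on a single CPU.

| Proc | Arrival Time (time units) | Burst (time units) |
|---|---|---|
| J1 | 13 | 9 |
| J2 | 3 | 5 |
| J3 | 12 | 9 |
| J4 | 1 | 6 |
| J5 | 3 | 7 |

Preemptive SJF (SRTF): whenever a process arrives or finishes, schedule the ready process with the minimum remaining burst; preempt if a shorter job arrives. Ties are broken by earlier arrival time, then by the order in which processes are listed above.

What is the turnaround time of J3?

Timeline: | idle 0-1 | J4 1-7 | J2 7-12 | J5 12-19 | J3 19-28 | J1 28-37 |
Completion: J1=37  J2=12  J3=28  J4=7  J5=19
Turnaround (C−A): J1=24  J2=9  J3=16  J4=6  J5=16
Turnaround(J3) = completion − arrival = 28 − 12 = 16

16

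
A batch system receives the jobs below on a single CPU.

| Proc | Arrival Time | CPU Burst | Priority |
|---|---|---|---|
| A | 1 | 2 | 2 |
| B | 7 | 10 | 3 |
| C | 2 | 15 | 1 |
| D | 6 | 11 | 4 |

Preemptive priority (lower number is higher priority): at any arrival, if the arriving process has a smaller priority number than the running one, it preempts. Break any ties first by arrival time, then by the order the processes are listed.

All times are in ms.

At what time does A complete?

Timeline: | idle 0-1 | A 1-2 | C 2-17 | A 17-18 | B 18-28 | D 28-39 |
Completion: A=18  B=28  C=17  D=39

18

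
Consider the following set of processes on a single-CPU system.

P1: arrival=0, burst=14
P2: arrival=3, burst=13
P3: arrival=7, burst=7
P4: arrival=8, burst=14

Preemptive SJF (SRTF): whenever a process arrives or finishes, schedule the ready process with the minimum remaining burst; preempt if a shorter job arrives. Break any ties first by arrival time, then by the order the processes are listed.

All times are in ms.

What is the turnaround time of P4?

Timeline: | P1 0-14 | P3 14-21 | P2 21-34 | P4 34-48 |
Completion: P1=14  P2=34  P3=21  P4=48
Turnaround(P4) = completion − arrival = 48 − 8 = 40

40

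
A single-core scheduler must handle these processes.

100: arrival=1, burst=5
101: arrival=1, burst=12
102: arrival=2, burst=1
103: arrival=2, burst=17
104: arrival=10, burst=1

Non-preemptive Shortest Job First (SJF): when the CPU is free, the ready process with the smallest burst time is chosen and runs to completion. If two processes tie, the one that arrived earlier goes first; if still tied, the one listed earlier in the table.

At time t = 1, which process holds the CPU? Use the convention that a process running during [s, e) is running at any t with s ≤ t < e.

Gantt: | idle 0-1 | 100 1-6 | 102 6-7 | 101 7-19 | 104 19-20 | 103 20-37 |
Completion: 100=6  101=19  102=7  103=37  104=20
Turnaround (C−A): 100=5  101=18  102=5  103=35  104=10

100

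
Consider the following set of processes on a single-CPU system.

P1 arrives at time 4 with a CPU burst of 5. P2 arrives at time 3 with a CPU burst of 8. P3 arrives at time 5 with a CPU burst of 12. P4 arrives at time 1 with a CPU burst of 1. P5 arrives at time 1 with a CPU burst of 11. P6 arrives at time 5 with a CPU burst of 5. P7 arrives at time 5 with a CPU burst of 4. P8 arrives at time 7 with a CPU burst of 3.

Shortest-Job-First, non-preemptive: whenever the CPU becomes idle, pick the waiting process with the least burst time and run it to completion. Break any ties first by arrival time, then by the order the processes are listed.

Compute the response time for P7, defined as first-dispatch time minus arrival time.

Gantt: | idle 0-1 | P4 1-2 | P5 2-13 | P8 13-16 | P7 16-20 | P1 20-25 | P6 25-30 | P2 30-38 | P3 38-50 |
Completion: P1=25  P2=38  P3=50  P4=2  P5=13  P6=30  P7=20  P8=16
Turnaround (C−A): P1=21  P2=35  P3=45  P4=1  P5=12  P6=25  P7=15  P8=9
Response(P7) = first start − arrival = 16 − 5 = 11

11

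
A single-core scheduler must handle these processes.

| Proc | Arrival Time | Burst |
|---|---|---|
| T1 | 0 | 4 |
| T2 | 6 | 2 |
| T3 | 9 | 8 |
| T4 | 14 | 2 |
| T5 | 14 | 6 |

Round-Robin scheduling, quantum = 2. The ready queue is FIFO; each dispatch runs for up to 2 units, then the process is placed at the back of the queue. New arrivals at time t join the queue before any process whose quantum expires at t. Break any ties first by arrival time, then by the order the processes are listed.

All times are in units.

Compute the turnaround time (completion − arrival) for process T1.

4

Schedule: | T1 0-4 | idle 4-6 | T2 6-8 | idle 8-9 | T3 9-15 | T4 15-17 | T5 17-19 | T3 19-21 | T5 21-25 |
Completion: T1=4  T2=8  T3=21  T4=17  T5=25
Turnaround (C−A): T1=4  T2=2  T3=12  T4=3  T5=11
Turnaround(T1) = completion − arrival = 4 − 0 = 4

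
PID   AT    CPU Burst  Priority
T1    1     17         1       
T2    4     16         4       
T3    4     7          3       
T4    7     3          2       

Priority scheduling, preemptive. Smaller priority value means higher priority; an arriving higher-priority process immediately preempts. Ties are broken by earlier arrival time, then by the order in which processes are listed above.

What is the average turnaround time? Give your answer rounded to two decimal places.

Timeline: | idle 0-1 | T1 1-18 | T4 18-21 | T3 21-28 | T2 28-44 |
Completion: T1=18  T2=44  T3=28  T4=21
Turnaround times: T1=17, T2=40, T3=24, T4=14
Average turnaround = (17+40+24+14) / 4 = 95/4 = 23.75

23.75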